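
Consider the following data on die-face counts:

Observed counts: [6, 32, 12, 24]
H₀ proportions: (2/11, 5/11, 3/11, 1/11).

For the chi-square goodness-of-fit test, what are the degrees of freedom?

degrees of freedom = 3

df = k − 1 = 4 − 1 = 3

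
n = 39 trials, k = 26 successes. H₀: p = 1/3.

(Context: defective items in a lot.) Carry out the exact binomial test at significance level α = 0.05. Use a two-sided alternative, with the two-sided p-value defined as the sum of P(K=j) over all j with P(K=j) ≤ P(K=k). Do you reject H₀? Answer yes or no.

Exact binomial: n=39, k=26, p₀=1/3=0.3333
P(X=j) = C(n,j)·p₀^j·(1−p₀)^(n−j); p = Σ P(X=j) over j with P(X=j) ≤ P(X=26)
p-value (two-sided) = 0.00002
At α=0.05: p < α → reject H₀

reject H₀: yes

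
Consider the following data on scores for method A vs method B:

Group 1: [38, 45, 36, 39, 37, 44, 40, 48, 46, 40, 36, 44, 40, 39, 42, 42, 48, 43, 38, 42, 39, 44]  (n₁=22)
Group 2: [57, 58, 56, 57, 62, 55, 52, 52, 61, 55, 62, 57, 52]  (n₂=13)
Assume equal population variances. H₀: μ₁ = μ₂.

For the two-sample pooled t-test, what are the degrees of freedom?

df = n₁ + n₂ − 2 = 22 + 13 − 2 = 33

degrees of freedom = 33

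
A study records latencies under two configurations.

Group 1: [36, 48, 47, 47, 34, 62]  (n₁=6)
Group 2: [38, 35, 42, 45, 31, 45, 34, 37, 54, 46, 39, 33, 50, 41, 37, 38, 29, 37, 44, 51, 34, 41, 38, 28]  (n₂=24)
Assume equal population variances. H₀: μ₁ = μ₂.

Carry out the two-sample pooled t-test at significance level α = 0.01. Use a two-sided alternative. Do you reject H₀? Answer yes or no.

reject H₀: no

x̄₁=45.667, s₁=10.053, n₁=6
x̄₂=39.458, s₂=6.757, n₂=24
s_p² = [5·10.053² + 23·6.757²]/28 = 55.5461
SE = √(s_p²·(1/6+1/24)) = 3.4018
t = (45.667−39.458)/3.4018 = 1.8250
df = 28
p-value (two-sided) = 0.07868
At α=0.01: p ≥ α → fail to reject H₀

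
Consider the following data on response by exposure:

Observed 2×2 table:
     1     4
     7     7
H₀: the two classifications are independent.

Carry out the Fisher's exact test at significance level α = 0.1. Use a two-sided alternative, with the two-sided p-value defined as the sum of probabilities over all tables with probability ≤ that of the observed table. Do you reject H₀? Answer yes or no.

reject H₀: no

Margins: r₁=5, r₂=14, c₁=8, c₂=11, n=19
p_obs = C(5,1)·C(14,7)/C(19,8); sum pmf over tables with pmf ≤ p_obs
p-value (two-sided) = 0.33781
At α=0.1: p ≥ α → fail to reject H₀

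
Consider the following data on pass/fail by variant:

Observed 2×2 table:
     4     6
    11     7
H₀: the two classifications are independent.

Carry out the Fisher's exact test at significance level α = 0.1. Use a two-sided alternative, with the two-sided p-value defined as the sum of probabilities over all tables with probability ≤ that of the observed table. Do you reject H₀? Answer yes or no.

reject H₀: no

Margins: r₁=10, r₂=18, c₁=15, c₂=13, n=28
p_obs = C(10,4)·C(18,11)/C(28,15); sum pmf over tables with pmf ≤ p_obs
p-value (two-sided) = 0.43280
At α=0.1: p ≥ α → fail to reject H₀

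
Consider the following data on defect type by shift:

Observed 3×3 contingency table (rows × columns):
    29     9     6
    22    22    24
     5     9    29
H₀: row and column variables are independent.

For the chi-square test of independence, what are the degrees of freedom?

degrees of freedom = 4

df = (r−1)(c−1) = (3−1)·(3−1) = 4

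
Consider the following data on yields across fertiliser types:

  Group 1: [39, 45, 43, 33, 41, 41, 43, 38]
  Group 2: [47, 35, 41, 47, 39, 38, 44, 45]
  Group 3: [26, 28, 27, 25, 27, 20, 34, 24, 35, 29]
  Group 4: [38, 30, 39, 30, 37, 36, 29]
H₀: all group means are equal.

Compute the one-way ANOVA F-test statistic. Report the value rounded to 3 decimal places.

test statistic = 21.735

Group means [40.38, 42.00, 27.50, 34.14], grand mean 35.545
SSB = Σnᵢ(x̄ᵢ−x̄)² = 1180.950; SSW = ΣΣ(x−x̄ᵢ)² = 525.232
MSB = 1180.950/3 = 393.6499; MSW = 525.232/29 = 18.1115
F = MSB/MSW = 21.7349
df = (3, 29)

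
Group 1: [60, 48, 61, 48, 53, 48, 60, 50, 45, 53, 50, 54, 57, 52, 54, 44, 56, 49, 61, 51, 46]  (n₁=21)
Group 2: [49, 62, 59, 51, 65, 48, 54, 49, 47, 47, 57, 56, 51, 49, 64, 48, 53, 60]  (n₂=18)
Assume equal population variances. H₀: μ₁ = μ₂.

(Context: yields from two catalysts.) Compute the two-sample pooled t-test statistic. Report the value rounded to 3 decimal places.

test statistic = -0.802

x̄₁=52.381, s₁=5.258, n₁=21
x̄₂=53.833, s₂=6.051, n₂=18
s_p² = [20·5.258² + 17·6.051²]/37 = 31.7690
SE = √(s_p²·(1/21+1/18)) = 1.8105
t = (52.381−53.833)/1.8105 = -0.8022
df = 37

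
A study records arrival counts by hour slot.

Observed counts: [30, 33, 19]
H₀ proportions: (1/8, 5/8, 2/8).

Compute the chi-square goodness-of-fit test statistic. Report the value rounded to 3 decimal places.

test statistic = 44.663

n = 82; E_i = n·p_i = [10.25, 51.25, 20.50]
χ² = (30−10.25)²/10.25 + (33−51.25)²/51.25 + (19−20.50)²/20.50 = 44.6634
df = 2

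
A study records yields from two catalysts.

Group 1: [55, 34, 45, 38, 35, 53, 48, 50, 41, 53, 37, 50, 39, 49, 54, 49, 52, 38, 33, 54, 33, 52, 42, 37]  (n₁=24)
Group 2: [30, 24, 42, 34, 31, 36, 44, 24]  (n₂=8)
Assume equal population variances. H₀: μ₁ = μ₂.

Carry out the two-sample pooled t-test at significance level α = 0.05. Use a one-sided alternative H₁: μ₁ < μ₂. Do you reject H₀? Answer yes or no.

x̄₁=44.625, s₁=7.722, n₁=24
x̄₂=33.125, s₂=7.434, n₂=8
s_p² = [23·7.722² + 7·7.434²]/30 = 58.6167
SE = √(s_p²·(1/24+1/8)) = 3.1256
t = (44.625−33.125)/3.1256 = 3.6793
df = 30
p-value (one-sided, H₁ less) = 0.99954
At α=0.05: p ≥ α → fail to reject H₀

reject H₀: no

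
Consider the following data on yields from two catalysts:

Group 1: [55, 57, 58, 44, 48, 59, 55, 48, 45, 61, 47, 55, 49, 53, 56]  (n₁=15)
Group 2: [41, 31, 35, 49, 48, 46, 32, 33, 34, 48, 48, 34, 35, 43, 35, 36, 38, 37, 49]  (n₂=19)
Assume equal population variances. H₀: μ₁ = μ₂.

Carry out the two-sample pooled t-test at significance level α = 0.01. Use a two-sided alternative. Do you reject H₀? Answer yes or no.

x̄₁=52.667, s₁=5.394, n₁=15
x̄₂=39.579, s₂=6.526, n₂=19
s_p² = [14·5.394² + 18·6.526²]/32 = 36.6864
SE = √(s_p²·(1/15+1/19)) = 2.0920
t = (52.667−39.579)/2.0920 = 6.2560
df = 32
p-value (two-sided) = 0.00000
At α=0.01: p < α → reject H₀

reject H₀: yes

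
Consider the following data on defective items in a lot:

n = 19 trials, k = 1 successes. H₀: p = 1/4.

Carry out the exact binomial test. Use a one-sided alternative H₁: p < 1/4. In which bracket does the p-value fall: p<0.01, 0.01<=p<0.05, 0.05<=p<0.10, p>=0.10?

Exact binomial: n=19, k=1, p₀=1/4=0.2500
P(X≤1) from Σ C(n,i)·p₀^i·(1−p₀)^(n−i)
p-value (one-sided, H₁ less) = 0.03101
→ bracket: 0.01<=p<0.05

p-value bracket: 0.01<=p<0.05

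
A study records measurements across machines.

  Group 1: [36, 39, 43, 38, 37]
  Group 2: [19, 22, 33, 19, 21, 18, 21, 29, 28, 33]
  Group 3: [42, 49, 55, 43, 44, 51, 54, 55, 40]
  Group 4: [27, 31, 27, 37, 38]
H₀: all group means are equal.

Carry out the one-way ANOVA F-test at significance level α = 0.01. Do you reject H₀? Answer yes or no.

Group means [38.60, 24.30, 48.11, 32.00], grand mean 35.483
SSB = Σnᵢ(x̄ᵢ−x̄)² = 2795.052; SSW = ΣΣ(x−x̄ᵢ)² = 736.189
MSB = 2795.052/3 = 931.6842; MSW = 736.189/25 = 29.4476
F = MSB/MSW = 31.6388
df = (3, 25)
p-value (upper-tail) = 0.00000
At α=0.01: p < α → reject H₀

reject H₀: yes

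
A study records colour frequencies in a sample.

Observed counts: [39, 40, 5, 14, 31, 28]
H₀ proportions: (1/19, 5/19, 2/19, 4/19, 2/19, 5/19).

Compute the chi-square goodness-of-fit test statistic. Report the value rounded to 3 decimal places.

test statistic = 150.364

n = 157; E_i = n·p_i = [8.26, 41.32, 16.53, 33.05, 16.53, 41.32]
χ² = (39−8.26)²/8.26 + (40−41.32)²/41.32 + (5−16.53)²/16.53 + (14−33.05)²/33.05 + (31−16.53)²/16.53 + (28−41.32)²/41.32 = 150.3643
df = 5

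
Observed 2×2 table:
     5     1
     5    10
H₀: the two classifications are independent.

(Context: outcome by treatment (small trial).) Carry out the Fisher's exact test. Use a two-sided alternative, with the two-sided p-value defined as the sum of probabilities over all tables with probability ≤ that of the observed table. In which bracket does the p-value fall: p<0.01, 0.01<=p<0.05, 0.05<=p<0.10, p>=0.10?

p-value bracket: 0.05<=p<0.10

Margins: r₁=6, r₂=15, c₁=10, c₂=11, n=21
p_obs = C(6,5)·C(15,5)/C(21,10); sum pmf over tables with pmf ≤ p_obs
p-value (two-sided) = 0.06347
→ bracket: 0.05<=p<0.10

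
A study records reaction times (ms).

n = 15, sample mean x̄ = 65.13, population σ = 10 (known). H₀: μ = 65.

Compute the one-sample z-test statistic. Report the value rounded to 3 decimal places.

SE = σ/√n = 10/√15 = 2.5820
z = (x̄−μ₀)/SE = (65.13−65)/2.5820 = 0.0503

test statistic = 0.050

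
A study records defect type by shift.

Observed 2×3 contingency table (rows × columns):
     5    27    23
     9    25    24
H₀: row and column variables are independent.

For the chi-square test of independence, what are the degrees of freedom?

degrees of freedom = 2

df = (r−1)(c−1) = (2−1)·(3−1) = 2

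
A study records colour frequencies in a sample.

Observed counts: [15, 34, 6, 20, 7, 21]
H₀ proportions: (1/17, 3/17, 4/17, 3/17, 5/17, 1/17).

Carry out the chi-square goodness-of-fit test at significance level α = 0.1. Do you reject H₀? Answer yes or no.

n = 103; E_i = n·p_i = [6.06, 18.18, 24.24, 18.18, 30.29, 6.06]
χ² = (15−6.06)²/6.06 + (34−18.18)²/18.18 + (6−24.24)²/24.24 + (20−18.18)²/18.18 + (7−30.29)²/30.29 + (21−6.06)²/6.06 = 95.6304
df = 5
p-value (upper-tail) = 0.00000
At α=0.1: p < α → reject H₀

reject H₀: yes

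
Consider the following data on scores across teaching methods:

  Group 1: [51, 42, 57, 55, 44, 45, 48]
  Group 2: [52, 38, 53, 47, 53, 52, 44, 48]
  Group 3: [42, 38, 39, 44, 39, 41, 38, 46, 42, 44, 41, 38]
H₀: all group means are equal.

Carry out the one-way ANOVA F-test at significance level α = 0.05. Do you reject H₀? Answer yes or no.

Group means [48.86, 48.38, 41.00], grand mean 45.222
SSB = Σnᵢ(x̄ᵢ−x̄)² = 385.935; SSW = ΣΣ(x−x̄ᵢ)² = 472.732
MSB = 385.935/2 = 192.9673; MSW = 472.732/24 = 19.6972
F = MSB/MSW = 9.7967
df = (2, 24)
p-value (upper-tail) = 0.00078
At α=0.05: p < α → reject H₀

reject H₀: yes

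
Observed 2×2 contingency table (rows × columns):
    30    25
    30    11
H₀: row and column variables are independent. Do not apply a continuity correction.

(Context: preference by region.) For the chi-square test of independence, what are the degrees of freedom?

degrees of freedom = 1

df = (r−1)(c−1) = (2−1)·(2−1) = 1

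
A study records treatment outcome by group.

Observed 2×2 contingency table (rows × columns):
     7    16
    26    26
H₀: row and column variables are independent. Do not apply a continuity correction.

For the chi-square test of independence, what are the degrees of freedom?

degrees of freedom = 1

df = (r−1)(c−1) = (2−1)·(2−1) = 1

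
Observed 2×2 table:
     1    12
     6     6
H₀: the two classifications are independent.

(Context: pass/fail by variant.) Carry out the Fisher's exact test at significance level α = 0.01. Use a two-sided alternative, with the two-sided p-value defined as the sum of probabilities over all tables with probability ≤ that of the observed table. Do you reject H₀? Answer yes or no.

Margins: r₁=13, r₂=12, c₁=7, c₂=18, n=25
p_obs = C(13,1)·C(12,6)/C(25,7); sum pmf over tables with pmf ≤ p_obs
p-value (two-sided) = 0.03021
At α=0.01: p ≥ α → fail to reject H₀

reject H₀: no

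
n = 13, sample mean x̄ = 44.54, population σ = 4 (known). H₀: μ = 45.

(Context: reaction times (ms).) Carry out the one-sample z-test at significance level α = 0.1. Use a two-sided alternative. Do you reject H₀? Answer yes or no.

reject H₀: no

SE = σ/√n = 4/√13 = 1.1094
z = (x̄−μ₀)/SE = (44.54−45)/1.1094 = -0.4146
p-value (two-sided) = 0.67841
At α=0.1: p ≥ α → fail to reject H₀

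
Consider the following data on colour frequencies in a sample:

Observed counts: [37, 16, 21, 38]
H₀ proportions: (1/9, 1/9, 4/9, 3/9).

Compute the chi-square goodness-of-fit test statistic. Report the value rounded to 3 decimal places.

test statistic = 66.118

n = 112; E_i = n·p_i = [12.44, 12.44, 49.78, 37.33]
χ² = (37−12.44)²/12.44 + (16−12.44)²/12.44 + (21−49.78)²/49.78 + (38−37.33)²/37.33 = 66.1183
df = 3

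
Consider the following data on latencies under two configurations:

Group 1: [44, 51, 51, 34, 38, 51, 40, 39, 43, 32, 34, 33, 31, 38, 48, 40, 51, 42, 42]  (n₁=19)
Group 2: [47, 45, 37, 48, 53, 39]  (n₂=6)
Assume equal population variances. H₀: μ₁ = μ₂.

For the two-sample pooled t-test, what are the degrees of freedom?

degrees of freedom = 23

df = n₁ + n₂ − 2 = 19 + 6 − 2 = 23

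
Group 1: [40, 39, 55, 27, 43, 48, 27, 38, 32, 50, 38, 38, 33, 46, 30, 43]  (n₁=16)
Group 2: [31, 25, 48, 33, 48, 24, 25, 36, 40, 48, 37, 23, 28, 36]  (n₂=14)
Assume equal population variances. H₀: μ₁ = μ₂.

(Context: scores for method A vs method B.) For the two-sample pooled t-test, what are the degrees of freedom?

df = n₁ + n₂ − 2 = 16 + 14 − 2 = 28

degrees of freedom = 28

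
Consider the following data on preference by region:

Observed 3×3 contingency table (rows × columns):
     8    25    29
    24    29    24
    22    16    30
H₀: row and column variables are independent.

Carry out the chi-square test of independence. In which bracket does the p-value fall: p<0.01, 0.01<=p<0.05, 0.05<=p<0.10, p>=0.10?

p-value bracket: 0.01<=p<0.05

Row totals [62, 77, 68], col totals [54, 70, 83], n=207
χ² = (8−16.17)²/16.17 + (25−20.97)²/20.97 + (29−24.86)²/24.86 + (24−20.09)²/20.09 + (29−26.04)²/26.04 + (24−30.87)²/30.87 + (22−17.74)²/17.74 + (16−23.00)²/23.00 + (30−27.27)²/27.27 = 11.6518
df = 4
p-value (upper-tail) = 0.02014
→ bracket: 0.01<=p<0.05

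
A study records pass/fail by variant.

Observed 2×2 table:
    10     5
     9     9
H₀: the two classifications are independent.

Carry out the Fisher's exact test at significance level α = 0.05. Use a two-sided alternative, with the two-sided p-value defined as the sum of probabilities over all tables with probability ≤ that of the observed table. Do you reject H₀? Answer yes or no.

reject H₀: no

Margins: r₁=15, r₂=18, c₁=19, c₂=14, n=33
p_obs = C(15,10)·C(18,9)/C(33,19); sum pmf over tables with pmf ≤ p_obs
p-value (two-sided) = 0.48242
At α=0.05: p ≥ α → fail to reject H₀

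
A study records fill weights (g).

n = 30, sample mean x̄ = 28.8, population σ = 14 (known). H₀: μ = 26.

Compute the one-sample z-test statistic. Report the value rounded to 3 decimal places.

SE = σ/√n = 14/√30 = 2.5560
z = (x̄−μ₀)/SE = (28.8−26)/2.5560 = 1.0954

test statistic = 1.095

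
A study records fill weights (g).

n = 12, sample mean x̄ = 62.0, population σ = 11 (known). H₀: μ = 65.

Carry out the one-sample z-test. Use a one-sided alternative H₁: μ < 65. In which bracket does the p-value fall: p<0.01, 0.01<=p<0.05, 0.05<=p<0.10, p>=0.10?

SE = σ/√n = 11/√12 = 3.1754
z = (x̄−μ₀)/SE = (62.0−65)/3.1754 = -0.9448
p-value (one-sided, H₁ less) = 0.17239
→ bracket: p>=0.10

p-value bracket: p>=0.10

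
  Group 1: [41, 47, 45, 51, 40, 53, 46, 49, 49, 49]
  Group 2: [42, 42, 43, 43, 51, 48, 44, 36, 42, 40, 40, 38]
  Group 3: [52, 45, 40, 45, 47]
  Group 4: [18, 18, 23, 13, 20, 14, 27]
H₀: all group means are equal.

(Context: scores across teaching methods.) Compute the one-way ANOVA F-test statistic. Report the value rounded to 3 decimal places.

test statistic = 68.711

Group means [47.00, 42.42, 45.80, 19.00], grand mean 39.441
SSB = Σnᵢ(x̄ᵢ−x̄)² = 3804.666; SSW = ΣΣ(x−x̄ᵢ)² = 553.717
MSB = 3804.666/3 = 1268.2219; MSW = 553.717/30 = 18.4572
F = MSB/MSW = 68.7114
df = (3, 30)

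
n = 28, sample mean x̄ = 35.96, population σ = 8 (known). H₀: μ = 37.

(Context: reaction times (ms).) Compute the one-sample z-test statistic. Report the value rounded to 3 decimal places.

SE = σ/√n = 8/√28 = 1.5119
z = (x̄−μ₀)/SE = (35.96−37)/1.5119 = -0.6879

test statistic = -0.688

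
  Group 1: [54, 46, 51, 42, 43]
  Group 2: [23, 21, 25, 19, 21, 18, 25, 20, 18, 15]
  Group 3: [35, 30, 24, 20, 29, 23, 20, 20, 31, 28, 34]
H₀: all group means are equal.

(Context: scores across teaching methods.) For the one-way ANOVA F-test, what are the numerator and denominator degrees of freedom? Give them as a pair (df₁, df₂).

degrees of freedom = [2, 23]

k = 3 groups, N = 26 total
df = (k−1, N−k) = (3−1, 26−3) = (2, 23)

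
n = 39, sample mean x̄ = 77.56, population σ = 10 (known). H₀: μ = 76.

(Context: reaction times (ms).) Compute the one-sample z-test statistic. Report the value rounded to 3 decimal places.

test statistic = 0.974

SE = σ/√n = 10/√39 = 1.6013
z = (x̄−μ₀)/SE = (77.56−76)/1.6013 = 0.9742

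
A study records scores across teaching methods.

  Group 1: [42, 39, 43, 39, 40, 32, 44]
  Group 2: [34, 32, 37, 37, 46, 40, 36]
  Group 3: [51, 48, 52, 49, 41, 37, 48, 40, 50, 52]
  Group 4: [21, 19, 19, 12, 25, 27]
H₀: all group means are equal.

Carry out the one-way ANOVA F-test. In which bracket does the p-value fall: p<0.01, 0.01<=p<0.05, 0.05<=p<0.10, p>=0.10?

p-value bracket: p<0.01

Group means [39.86, 37.43, 46.80, 20.50], grand mean 37.733
SSB = Σnᵢ(x̄ᵢ−x̄)² = 2636.195; SSW = ΣΣ(x−x̄ᵢ)² = 623.671
MSB = 2636.195/3 = 878.7317; MSW = 623.671/26 = 23.9874
F = MSB/MSW = 36.6331
df = (3, 26)
p-value (upper-tail) = 0.00000
→ bracket: p<0.01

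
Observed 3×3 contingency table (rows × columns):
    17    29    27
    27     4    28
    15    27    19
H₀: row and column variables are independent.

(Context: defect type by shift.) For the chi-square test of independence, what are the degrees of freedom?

degrees of freedom = 4

df = (r−1)(c−1) = (3−1)·(3−1) = 4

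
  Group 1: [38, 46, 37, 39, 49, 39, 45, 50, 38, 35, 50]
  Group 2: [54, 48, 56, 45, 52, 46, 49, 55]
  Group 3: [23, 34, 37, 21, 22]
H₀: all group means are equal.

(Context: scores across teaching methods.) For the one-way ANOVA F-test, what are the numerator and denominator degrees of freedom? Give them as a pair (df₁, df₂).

k = 3 groups, N = 24 total
df = (k−1, N−k) = (3−1, 24−3) = (2, 21)

degrees of freedom = [2, 21]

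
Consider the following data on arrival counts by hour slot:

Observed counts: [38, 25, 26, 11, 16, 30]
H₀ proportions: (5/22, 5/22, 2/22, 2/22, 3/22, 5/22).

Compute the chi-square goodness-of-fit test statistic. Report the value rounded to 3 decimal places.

test statistic = 16.383

n = 146; E_i = n·p_i = [33.18, 33.18, 13.27, 13.27, 19.91, 33.18]
χ² = (38−33.18)²/33.18 + (25−33.18)²/33.18 + (26−13.27)²/13.27 + (11−13.27)²/13.27 + (16−19.91)²/19.91 + (30−33.18)²/33.18 = 16.3831
df = 5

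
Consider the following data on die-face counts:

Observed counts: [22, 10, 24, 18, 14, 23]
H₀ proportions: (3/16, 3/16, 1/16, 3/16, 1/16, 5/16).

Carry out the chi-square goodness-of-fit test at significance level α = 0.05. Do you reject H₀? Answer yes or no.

n = 111; E_i = n·p_i = [20.81, 20.81, 6.94, 20.81, 6.94, 34.69]
χ² = (22−20.81)²/20.81 + (10−20.81)²/20.81 + (24−6.94)²/6.94 + (18−20.81)²/20.81 + (14−6.94)²/6.94 + (23−34.69)²/34.69 = 59.1574
df = 5
p-value (upper-tail) = 0.00000
At α=0.05: p < α → reject H₀

reject H₀: yes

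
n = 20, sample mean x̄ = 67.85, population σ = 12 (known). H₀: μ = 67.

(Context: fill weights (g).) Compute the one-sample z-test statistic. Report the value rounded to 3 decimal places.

SE = σ/√n = 12/√20 = 2.6833
z = (x̄−μ₀)/SE = (67.85−67)/2.6833 = 0.3168

test statistic = 0.317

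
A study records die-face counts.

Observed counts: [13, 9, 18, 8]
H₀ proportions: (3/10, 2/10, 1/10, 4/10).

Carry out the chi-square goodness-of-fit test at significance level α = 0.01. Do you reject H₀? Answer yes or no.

reject H₀: yes

n = 48; E_i = n·p_i = [14.40, 9.60, 4.80, 19.20]
χ² = (13−14.40)²/14.40 + (9−9.60)²/9.60 + (18−4.80)²/4.80 + (8−19.20)²/19.20 = 43.0069
df = 3
p-value (upper-tail) = 0.00000
At α=0.01: p < α → reject H₀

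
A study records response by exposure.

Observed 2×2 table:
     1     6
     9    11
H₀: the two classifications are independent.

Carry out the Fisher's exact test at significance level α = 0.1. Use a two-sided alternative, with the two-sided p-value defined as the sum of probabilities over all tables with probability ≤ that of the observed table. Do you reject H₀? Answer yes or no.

reject H₀: no

Margins: r₁=7, r₂=20, c₁=10, c₂=17, n=27
p_obs = C(7,1)·C(20,9)/C(27,10); sum pmf over tables with pmf ≤ p_obs
p-value (two-sided) = 0.20401
At α=0.1: p ≥ α → fail to reject H₀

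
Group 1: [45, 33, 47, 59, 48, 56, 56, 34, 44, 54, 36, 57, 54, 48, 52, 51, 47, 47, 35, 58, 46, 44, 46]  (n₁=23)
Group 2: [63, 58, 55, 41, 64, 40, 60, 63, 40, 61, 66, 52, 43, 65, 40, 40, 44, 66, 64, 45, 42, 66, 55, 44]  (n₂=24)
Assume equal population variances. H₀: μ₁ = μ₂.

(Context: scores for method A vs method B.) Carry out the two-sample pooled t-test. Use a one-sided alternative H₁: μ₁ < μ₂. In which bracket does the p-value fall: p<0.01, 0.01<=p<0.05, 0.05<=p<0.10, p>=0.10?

p-value bracket: 0.01<=p<0.05

x̄₁=47.696, s₁=7.719, n₁=23
x̄₂=53.208, s₂=10.438, n₂=24
s_p² = [22·7.719² + 23·10.438²]/45 = 84.8184
SE = √(s_p²·(1/23+1/24)) = 2.6874
t = (47.696−53.208)/2.6874 = -2.0513
df = 45
p-value (one-sided, H₁ less) = 0.02304
→ bracket: 0.01<=p<0.05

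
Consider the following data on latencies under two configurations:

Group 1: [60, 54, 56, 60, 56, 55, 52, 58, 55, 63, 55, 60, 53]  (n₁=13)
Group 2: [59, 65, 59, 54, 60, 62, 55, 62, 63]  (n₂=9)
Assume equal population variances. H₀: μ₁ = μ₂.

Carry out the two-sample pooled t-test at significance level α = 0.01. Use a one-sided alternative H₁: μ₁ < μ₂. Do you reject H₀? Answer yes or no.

reject H₀: no

x̄₁=56.692, s₁=3.250, n₁=13
x̄₂=59.889, s₂=3.621, n₂=9
s_p² = [12·3.250² + 8·3.621²]/20 = 11.5829
SE = √(s_p²·(1/13+1/9)) = 1.4758
t = (56.692−59.889)/1.4758 = -2.1660
df = 20
p-value (one-sided, H₁ less) = 0.02128
At α=0.01: p ≥ α → fail to reject H₀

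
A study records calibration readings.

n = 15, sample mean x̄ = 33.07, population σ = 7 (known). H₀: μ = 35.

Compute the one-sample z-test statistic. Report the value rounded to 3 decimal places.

test statistic = -1.068

SE = σ/√n = 7/√15 = 1.8074
z = (x̄−μ₀)/SE = (33.07−35)/1.8074 = -1.0678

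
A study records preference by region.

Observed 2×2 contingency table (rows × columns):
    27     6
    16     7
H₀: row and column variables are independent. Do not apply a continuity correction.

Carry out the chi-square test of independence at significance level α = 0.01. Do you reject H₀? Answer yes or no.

reject H₀: no

Row totals [33, 23], col totals [43, 13], n=56
χ² = (27−25.34)²/25.34 + (6−7.66)²/7.66 + (16−17.66)²/17.66 + (7−5.34)²/5.34 = 1.1416
df = 1
p-value (upper-tail) = 0.28532
At α=0.01: p ≥ α → fail to reject H₀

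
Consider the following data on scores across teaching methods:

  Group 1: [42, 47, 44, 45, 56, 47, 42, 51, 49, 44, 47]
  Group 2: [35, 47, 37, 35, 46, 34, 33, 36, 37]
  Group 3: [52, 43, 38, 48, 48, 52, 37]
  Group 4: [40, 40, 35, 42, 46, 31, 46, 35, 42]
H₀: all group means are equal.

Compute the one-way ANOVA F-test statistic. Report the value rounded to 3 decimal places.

test statistic = 6.859

Group means [46.73, 37.78, 45.43, 39.67], grand mean 42.472
SSB = Σnᵢ(x̄ᵢ−x̄)² = 529.521; SSW = ΣΣ(x−x̄ᵢ)² = 823.452
MSB = 529.521/3 = 176.5069; MSW = 823.452/32 = 25.7329
F = MSB/MSW = 6.8592
df = (3, 32)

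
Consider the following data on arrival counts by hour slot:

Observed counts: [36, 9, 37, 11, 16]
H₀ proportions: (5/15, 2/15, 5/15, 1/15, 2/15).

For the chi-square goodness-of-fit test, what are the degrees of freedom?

degrees of freedom = 4

df = k − 1 = 5 − 1 = 4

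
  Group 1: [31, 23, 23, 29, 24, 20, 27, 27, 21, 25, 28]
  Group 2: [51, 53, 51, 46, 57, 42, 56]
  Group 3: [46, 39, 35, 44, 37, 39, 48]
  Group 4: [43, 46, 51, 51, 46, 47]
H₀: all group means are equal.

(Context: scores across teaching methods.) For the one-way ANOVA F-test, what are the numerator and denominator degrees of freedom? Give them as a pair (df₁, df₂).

k = 4 groups, N = 31 total
df = (k−1, N−k) = (4−1, 31−4) = (3, 27)

degrees of freedom = [3, 27]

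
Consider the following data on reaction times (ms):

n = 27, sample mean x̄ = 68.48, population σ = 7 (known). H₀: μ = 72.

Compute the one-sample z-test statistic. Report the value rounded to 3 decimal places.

test statistic = -2.613

SE = σ/√n = 7/√27 = 1.3472
z = (x̄−μ₀)/SE = (68.48−72)/1.3472 = -2.6129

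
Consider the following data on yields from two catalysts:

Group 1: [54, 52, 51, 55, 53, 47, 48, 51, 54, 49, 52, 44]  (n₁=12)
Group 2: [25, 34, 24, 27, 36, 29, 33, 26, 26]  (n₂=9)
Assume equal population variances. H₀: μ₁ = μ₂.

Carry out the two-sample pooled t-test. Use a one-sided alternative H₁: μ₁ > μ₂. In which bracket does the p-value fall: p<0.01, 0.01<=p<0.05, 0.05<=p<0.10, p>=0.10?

p-value bracket: p<0.01

x̄₁=50.833, s₁=3.271, n₁=12
x̄₂=28.889, s₂=4.372, n₂=9
s_p² = [11·3.271² + 8·4.372²]/19 = 14.2398
SE = √(s_p²·(1/12+1/9)) = 1.6640
t = (50.833−28.889)/1.6640 = 13.1879
df = 19
p-value (one-sided, H₁ greater) = 0.00000
→ bracket: p<0.01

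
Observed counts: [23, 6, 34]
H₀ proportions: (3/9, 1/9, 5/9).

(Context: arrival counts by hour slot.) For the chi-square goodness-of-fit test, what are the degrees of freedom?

df = k − 1 = 3 − 1 = 2

degrees of freedom = 2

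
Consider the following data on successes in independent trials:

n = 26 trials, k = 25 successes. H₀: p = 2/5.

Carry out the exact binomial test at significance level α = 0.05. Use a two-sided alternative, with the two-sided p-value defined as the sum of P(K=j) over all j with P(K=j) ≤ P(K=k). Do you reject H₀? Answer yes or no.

reject H₀: yes

Exact binomial: n=26, k=25, p₀=2/5=0.4000
P(X=j) = C(n,j)·p₀^j·(1−p₀)^(n−j); p = Σ P(X=j) over j with P(X=j) ≤ P(X=25)
p-value (two-sided) = 0.00000
At α=0.05: p < α → reject H₀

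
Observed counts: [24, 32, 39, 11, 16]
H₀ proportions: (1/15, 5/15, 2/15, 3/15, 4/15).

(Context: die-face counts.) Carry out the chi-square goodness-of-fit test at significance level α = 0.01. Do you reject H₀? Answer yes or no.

n = 122; E_i = n·p_i = [8.13, 40.67, 16.27, 24.40, 32.53]
χ² = (24−8.13)²/8.13 + (32−40.67)²/40.67 + (39−16.27)²/16.27 + (11−24.40)²/24.40 + (16−32.53)²/32.53 = 80.3320
df = 4
p-value (upper-tail) = 0.00000
At α=0.01: p < α → reject H₀

reject H₀: yes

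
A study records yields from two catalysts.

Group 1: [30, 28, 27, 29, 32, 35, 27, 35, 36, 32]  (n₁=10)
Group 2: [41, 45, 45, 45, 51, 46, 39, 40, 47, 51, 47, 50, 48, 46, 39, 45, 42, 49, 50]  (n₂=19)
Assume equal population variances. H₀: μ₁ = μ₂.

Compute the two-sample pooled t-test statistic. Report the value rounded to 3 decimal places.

test statistic = -9.911

x̄₁=31.100, s₁=3.414, n₁=10
x̄₂=45.579, s₂=3.892, n₂=19
s_p² = [9·3.414² + 18·3.892²]/27 = 13.9827
SE = √(s_p²·(1/10+1/19)) = 1.4609
t = (31.100−45.579)/1.4609 = -9.9111
df = 27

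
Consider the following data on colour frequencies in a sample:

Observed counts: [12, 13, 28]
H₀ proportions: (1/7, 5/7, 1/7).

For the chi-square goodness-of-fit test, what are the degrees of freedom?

df = k − 1 = 3 − 1 = 2

degrees of freedom = 2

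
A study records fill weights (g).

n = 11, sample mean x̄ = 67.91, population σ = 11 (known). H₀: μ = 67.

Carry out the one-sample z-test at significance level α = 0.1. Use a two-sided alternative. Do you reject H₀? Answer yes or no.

SE = σ/√n = 11/√11 = 3.3166
z = (x̄−μ₀)/SE = (67.91−67)/3.3166 = 0.2744
p-value (two-sided) = 0.78380
At α=0.1: p ≥ α → fail to reject H₀

reject H₀: no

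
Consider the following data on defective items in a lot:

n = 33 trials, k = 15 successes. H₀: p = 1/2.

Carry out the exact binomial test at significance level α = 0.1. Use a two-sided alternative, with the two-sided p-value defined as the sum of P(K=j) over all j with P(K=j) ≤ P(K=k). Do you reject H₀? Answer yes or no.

Exact binomial: n=33, k=15, p₀=1/2=0.5000
P(X=j) = C(n,j)·p₀^j·(1−p₀)^(n−j); p = Σ P(X=j) over j with P(X=j) ≤ P(X=15)
p-value (two-sided) = 0.72833
At α=0.1: p ≥ α → fail to reject H₀

reject H₀: no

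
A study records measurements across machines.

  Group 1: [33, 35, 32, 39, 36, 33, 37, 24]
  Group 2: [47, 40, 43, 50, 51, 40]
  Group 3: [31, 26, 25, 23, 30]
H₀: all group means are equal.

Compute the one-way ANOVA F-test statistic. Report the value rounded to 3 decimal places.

test statistic = 24.619

Group means [33.62, 45.17, 27.00], grand mean 35.526
SSB = Σnᵢ(x̄ᵢ−x̄)² = 950.029; SSW = ΣΣ(x−x̄ᵢ)² = 308.708
MSB = 950.029/2 = 475.0143; MSW = 308.708/16 = 19.2943
F = MSB/MSW = 24.6194
df = (2, 16)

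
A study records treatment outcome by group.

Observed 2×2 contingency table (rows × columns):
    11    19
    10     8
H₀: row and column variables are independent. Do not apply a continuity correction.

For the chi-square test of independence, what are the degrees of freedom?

df = (r−1)(c−1) = (2−1)·(2−1) = 1

degrees of freedom = 1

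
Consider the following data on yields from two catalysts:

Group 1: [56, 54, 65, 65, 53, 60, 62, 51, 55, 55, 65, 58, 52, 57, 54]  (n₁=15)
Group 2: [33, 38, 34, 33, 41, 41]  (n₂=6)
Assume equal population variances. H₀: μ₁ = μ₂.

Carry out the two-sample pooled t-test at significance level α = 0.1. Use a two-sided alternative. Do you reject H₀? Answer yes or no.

x̄₁=57.467, s₁=4.838, n₁=15
x̄₂=36.667, s₂=3.830, n₂=6
s_p² = [14·4.838² + 5·3.830²]/19 = 21.1088
SE = √(s_p²·(1/15+1/6)) = 2.2193
t = (57.467−36.667)/2.2193 = 9.3722
df = 19
p-value (two-sided) = 0.00000
At α=0.1: p < α → reject H₀

reject H₀: yes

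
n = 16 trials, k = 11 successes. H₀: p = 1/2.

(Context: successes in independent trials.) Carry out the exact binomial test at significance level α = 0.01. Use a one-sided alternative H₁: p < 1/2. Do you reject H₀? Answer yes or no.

Exact binomial: n=16, k=11, p₀=1/2=0.5000
P(X≤11) from Σ C(n,i)·p₀^i·(1−p₀)^(n−i)
p-value (one-sided, H₁ less) = 0.96159
At α=0.01: p ≥ α → fail to reject H₀

reject H₀: no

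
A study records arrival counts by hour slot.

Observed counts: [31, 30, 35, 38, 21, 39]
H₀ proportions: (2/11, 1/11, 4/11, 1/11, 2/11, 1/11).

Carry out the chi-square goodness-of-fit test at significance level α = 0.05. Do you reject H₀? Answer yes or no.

n = 194; E_i = n·p_i = [35.27, 17.64, 70.55, 17.64, 35.27, 17.64]
χ² = (31−35.27)²/35.27 + (30−17.64)²/17.64 + (35−70.55)²/70.55 + (38−17.64)²/17.64 + (21−35.27)²/35.27 + (39−17.64)²/17.64 = 82.2616
df = 5
p-value (upper-tail) = 0.00000
At α=0.05: p < α → reject H₀

reject H₀: yes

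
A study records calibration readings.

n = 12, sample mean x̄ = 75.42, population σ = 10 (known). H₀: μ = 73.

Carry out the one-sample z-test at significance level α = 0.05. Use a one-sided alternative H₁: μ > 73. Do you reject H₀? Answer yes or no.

SE = σ/√n = 10/√12 = 2.8868
z = (x̄−μ₀)/SE = (75.42−73)/2.8868 = 0.8383
p-value (one-sided, H₁ greater) = 0.20093
At α=0.05: p ≥ α → fail to reject H₀

reject H₀: no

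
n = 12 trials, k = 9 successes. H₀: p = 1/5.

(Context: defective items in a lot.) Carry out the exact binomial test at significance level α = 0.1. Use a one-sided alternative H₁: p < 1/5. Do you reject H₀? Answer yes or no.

Exact binomial: n=12, k=9, p₀=1/5=0.2000
P(X≤9) from Σ C(n,i)·p₀^i·(1−p₀)^(n−i)
p-value (one-sided, H₁ less) = 1.00000
At α=0.1: p ≥ α → fail to reject H₀

reject H₀: no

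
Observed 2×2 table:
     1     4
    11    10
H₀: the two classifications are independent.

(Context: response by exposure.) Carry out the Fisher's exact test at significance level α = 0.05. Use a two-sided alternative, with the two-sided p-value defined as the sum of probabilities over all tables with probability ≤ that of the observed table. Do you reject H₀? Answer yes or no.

reject H₀: no

Margins: r₁=5, r₂=21, c₁=12, c₂=14, n=26
p_obs = C(5,1)·C(21,11)/C(26,12); sum pmf over tables with pmf ≤ p_obs
p-value (two-sided) = 0.33043
At α=0.05: p ≥ α → fail to reject H₀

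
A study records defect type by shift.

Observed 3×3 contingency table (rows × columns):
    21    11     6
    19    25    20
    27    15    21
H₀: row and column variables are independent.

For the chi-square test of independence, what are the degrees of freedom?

degrees of freedom = 4

df = (r−1)(c−1) = (3−1)·(3−1) = 4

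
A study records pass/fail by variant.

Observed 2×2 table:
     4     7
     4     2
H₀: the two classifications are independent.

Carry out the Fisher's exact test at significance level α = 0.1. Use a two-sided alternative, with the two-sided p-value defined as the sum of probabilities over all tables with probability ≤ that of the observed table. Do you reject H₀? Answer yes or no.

Margins: r₁=11, r₂=6, c₁=8, c₂=9, n=17
p_obs = C(11,4)·C(6,4)/C(17,8); sum pmf over tables with pmf ≤ p_obs
p-value (two-sided) = 0.33484
At α=0.1: p ≥ α → fail to reject H₀

reject H₀: no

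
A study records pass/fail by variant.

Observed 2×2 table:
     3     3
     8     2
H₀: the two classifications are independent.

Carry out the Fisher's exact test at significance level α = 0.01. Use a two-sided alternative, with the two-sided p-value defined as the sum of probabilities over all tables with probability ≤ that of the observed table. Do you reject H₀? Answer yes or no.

reject H₀: no

Margins: r₁=6, r₂=10, c₁=11, c₂=5, n=16
p_obs = C(6,3)·C(10,8)/C(16,11); sum pmf over tables with pmf ≤ p_obs
p-value (two-sided) = 0.29945
At α=0.01: p ≥ α → fail to reject H₀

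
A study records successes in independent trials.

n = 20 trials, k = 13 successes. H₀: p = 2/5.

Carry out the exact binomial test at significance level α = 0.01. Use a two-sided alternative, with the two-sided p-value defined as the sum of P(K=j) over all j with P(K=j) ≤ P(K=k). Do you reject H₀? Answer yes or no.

Exact binomial: n=20, k=13, p₀=2/5=0.4000
P(X=j) = C(n,j)·p₀^j·(1−p₀)^(n−j); p = Σ P(X=j) over j with P(X=j) ≤ P(X=13)
p-value (two-sided) = 0.03699
At α=0.01: p ≥ α → fail to reject H₀

reject H₀: no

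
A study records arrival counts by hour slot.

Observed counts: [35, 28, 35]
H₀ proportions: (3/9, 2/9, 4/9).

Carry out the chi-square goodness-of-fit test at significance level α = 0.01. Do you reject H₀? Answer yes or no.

n = 98; E_i = n·p_i = [32.67, 21.78, 43.56]
χ² = (35−32.67)²/32.67 + (28−21.78)²/21.78 + (35−43.56)²/43.56 = 3.6250
df = 2
p-value (upper-tail) = 0.16325
At α=0.01: p ≥ α → fail to reject H₀

reject H₀: no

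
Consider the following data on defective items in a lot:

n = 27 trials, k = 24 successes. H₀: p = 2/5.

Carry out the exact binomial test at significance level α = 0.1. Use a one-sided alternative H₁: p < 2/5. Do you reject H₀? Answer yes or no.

Exact binomial: n=27, k=24, p₀=2/5=0.4000
P(X≤24) from Σ C(n,i)·p₀^i·(1−p₀)^(n−i)
p-value (one-sided, H₁ less) = 1.00000
At α=0.1: p ≥ α → fail to reject H₀

reject H₀: no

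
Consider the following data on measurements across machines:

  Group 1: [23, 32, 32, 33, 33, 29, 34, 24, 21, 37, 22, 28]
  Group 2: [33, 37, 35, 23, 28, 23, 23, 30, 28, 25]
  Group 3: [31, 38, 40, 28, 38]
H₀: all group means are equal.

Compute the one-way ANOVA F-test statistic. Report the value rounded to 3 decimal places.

test statistic = 2.886

Group means [29.00, 28.50, 35.00], grand mean 29.926
SSB = Σnᵢ(x̄ᵢ−x̄)² = 159.352; SSW = ΣΣ(x−x̄ᵢ)² = 662.500
MSB = 159.352/2 = 79.6759; MSW = 662.500/24 = 27.6042
F = MSB/MSW = 2.8864
df = (2, 24)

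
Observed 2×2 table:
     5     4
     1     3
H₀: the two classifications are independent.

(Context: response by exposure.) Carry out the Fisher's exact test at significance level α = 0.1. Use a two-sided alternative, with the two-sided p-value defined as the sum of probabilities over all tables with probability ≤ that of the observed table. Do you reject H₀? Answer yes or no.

Margins: r₁=9, r₂=4, c₁=6, c₂=7, n=13
p_obs = C(9,5)·C(4,1)/C(13,6); sum pmf over tables with pmf ≤ p_obs
p-value (two-sided) = 0.55944
At α=0.1: p ≥ α → fail to reject H₀

reject H₀: no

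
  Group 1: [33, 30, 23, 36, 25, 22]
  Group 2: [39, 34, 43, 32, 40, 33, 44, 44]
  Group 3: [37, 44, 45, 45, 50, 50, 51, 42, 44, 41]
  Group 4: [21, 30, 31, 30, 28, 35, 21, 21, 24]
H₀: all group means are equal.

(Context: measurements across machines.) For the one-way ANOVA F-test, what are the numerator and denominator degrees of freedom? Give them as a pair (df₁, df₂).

degrees of freedom = [3, 29]

k = 4 groups, N = 33 total
df = (k−1, N−k) = (4−1, 33−4) = (3, 29)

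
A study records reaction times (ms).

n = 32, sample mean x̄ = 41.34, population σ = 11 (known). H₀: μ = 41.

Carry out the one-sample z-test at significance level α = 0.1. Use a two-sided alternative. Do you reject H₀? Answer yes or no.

SE = σ/√n = 11/√32 = 1.9445
z = (x̄−μ₀)/SE = (41.34−41)/1.9445 = 0.1748
p-value (two-sided) = 0.86120
At α=0.1: p ≥ α → fail to reject H₀

reject H₀: no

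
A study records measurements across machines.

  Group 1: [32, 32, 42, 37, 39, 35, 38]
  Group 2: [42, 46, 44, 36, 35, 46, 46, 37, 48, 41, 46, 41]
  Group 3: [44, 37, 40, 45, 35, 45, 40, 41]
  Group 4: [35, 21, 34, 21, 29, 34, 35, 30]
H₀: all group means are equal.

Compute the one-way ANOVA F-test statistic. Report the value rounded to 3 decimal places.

Group means [36.43, 42.33, 40.88, 29.88], grand mean 37.971
SSB = Σnᵢ(x̄ᵢ−x̄)² = 836.840; SSW = ΣΣ(x−x̄ᵢ)² = 636.131
MSB = 836.840/3 = 278.9468; MSW = 636.131/31 = 20.5204
F = MSB/MSW = 13.5937
df = (3, 31)

test statistic = 13.594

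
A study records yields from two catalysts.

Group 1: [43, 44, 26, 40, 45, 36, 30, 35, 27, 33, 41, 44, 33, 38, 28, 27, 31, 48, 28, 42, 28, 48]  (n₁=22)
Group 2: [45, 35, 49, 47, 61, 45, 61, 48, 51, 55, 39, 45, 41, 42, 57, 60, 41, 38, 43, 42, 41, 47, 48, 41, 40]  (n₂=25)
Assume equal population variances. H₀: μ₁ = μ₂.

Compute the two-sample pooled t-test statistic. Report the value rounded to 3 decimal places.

test statistic = -4.785

x̄₁=36.136, s₁=7.434, n₁=22
x̄₂=46.480, s₂=7.360, n₂=25
s_p² = [21·7.434² + 24·7.360²]/45 = 54.6851
SE = √(s_p²·(1/22+1/25)) = 2.1617
t = (36.136−46.480)/2.1617 = -4.7849
df = 45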